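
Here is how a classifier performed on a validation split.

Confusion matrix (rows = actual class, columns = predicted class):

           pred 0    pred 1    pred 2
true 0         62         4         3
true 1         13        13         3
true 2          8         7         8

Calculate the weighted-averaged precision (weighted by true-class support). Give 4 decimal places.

0.6644

Per-class precision (TP/(TP+FP)):
  0: TP=62, FP=13+8=21 → 62/83 = 0.74699
  1: TP=13, FP=4+7=11 → 13/24 = 0.54167
  2: TP=8, FP=3+3=6 → 8/14 = 0.57143
Weighted-precision = Σ (supportᵢ/N)·precisionᵢ with N=121: (69/121)·0.74699 + (29/121)·0.54167 + (23/121)·0.57143 = 0.6644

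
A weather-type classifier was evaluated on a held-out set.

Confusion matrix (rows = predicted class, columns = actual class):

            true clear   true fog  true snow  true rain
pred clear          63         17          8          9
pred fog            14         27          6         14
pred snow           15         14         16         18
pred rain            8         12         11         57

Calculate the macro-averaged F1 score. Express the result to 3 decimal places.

0.493

Per-class F1 score (2·TP/(2·TP+FP+FN)):
  clear: TP=63, FP=17+8+9=34, FN=14+15+8=37 → 126/197 = 0.6396
  fog: TP=27, FP=14+6+14=34, FN=17+14+12=43 → 54/131 = 0.4122
  snow: TP=16, FP=15+14+18=47, FN=8+6+11=25 → 32/104 = 0.3077
  rain: TP=57, FP=8+12+11=31, FN=9+14+18=41 → 114/186 = 0.6129
Macro-F1 score = mean = (0.6396 + 0.4122 + 0.3077 + 0.6129) / 4 = 0.493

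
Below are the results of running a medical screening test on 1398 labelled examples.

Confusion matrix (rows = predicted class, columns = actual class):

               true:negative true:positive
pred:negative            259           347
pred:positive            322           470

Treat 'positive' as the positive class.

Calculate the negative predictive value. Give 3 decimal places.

0.427

NPV = TN/(TN+FN) = 259/(259+347) = 0.427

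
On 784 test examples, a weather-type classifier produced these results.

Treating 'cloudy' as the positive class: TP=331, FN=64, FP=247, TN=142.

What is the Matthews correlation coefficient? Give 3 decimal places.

0.231

MCC = (TP·TN − FP·FN) / √((TP+FP)(TP+FN)(TN+FP)(TN+FN))
Numerator = 331·142 − 247·64 = 31194
Denominator = √(578·395·389·206) = √18295393540 = 135260.4655
MCC = 31194 / 135260.4655 = 0.231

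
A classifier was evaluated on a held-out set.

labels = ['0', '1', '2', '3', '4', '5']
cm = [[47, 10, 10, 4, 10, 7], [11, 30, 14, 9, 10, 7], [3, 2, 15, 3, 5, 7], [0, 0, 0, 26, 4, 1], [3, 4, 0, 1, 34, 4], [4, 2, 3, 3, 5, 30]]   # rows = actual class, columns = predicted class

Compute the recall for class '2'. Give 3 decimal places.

Treat '2' as positive and all other classes as negative.
recall = TP/(TP+FN).
2: TP=15, FN=3+2+3+5+7=20 → 15/35 = 0.4286

0.429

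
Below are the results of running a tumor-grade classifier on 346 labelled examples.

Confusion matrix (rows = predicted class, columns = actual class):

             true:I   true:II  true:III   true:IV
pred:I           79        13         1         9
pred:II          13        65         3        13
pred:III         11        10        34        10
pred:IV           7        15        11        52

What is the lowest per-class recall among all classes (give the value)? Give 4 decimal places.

0.6190

Per-class recall (TP/(TP+FN)):
  I: TP=79, FN=13+11+7=31 → 79/110 = 0.71818
  II: TP=65, FN=13+10+15=38 → 65/103 = 0.63107
  III: TP=34, FN=1+3+11=15 → 34/49 = 0.69388
  IV: TP=52, FN=9+13+10=32 → 52/84 = 0.61905
Lowest is class 'IV' with recall = 0.6190.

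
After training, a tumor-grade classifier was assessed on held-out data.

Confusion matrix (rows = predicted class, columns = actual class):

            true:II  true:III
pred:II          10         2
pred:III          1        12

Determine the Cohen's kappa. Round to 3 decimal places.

Observed agreement pₒ = trace/N = 22/25 = 0.8800
Expected agreement pₑ = Σ (rowᵢ·colᵢ)/N² = (11·12 + 14·13)/25² = 0.5024
κ = (pₒ − pₑ)/(1 − pₑ) = (0.8800 − 0.5024)/(1 − 0.5024) = 0.759

0.759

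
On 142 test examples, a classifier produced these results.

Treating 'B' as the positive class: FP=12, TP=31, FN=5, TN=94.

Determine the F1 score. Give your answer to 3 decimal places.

0.785

Precision = TP/(TP+FP) = 31/43 = 0.7209
Recall = TP/(TP+FN) = 31/36 = 0.8611
F1 = 2·TP/(2·TP+FP+FN) = 62/79 = 0.785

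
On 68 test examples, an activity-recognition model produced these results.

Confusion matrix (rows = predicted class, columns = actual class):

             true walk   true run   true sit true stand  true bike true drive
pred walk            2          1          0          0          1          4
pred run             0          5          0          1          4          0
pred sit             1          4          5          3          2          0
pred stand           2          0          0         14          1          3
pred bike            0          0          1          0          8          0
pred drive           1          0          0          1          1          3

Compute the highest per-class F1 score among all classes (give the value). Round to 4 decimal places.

Per-class F1 score (2·TP/(2·TP+FP+FN)):
  walk: TP=2, FP=1+0+0+1+4=6, FN=0+1+2+0+1=4 → 4/14 = 0.28571
  run: TP=5, FP=0+0+1+4+0=5, FN=1+4+0+0+0=5 → 10/20 = 0.50000
  sit: TP=5, FP=1+4+3+2+0=10, FN=0+0+0+1+0=1 → 10/21 = 0.47619
  stand: TP=14, FP=2+0+0+1+3=6, FN=0+1+3+0+1=5 → 28/39 = 0.71795
  bike: TP=8, FP=0+0+1+0+0=1, FN=1+4+2+1+1=9 → 16/26 = 0.61538
  drive: TP=3, FP=1+0+0+1+1=3, FN=4+0+0+3+0=7 → 6/16 = 0.37500
Highest is class 'stand' with F1 score = 0.7179.

0.7179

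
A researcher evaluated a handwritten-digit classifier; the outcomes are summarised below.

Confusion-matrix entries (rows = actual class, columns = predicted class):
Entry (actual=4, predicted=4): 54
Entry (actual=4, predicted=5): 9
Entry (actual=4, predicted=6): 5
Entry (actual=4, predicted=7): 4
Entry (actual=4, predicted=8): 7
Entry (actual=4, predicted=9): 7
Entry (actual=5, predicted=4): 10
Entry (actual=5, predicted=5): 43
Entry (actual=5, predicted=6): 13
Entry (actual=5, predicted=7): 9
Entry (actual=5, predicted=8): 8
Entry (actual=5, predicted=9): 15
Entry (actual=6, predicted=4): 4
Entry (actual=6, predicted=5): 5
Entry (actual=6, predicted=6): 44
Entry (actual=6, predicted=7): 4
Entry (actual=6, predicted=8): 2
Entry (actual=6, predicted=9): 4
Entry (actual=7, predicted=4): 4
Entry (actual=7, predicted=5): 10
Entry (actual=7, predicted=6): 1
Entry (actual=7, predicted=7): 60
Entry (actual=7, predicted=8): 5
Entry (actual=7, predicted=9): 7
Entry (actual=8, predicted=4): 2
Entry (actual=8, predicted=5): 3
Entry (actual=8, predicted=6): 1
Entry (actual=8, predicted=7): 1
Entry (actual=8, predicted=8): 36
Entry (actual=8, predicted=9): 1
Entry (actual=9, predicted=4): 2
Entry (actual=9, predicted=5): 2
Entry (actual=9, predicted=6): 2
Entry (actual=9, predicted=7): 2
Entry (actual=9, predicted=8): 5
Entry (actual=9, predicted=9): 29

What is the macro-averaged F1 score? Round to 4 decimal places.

Per-class F1 score (2·TP/(2·TP+FP+FN)):
  4: TP=54, FP=10+4+4+2+2=22, FN=9+5+4+7+7=32 → 108/162 = 0.66667
  5: TP=43, FP=9+5+10+3+2=29, FN=10+13+9+8+15=55 → 86/170 = 0.50588
  6: TP=44, FP=5+13+1+1+2=22, FN=4+5+4+2+4=19 → 88/129 = 0.68217
  7: TP=60, FP=4+9+4+1+2=20, FN=4+10+1+5+7=27 → 120/167 = 0.71856
  8: TP=36, FP=7+8+2+5+5=27, FN=2+3+1+1+1=8 → 72/107 = 0.67290
  9: TP=29, FP=7+15+4+7+1=34, FN=2+2+2+2+5=13 → 58/105 = 0.55238
Macro-F1 score = mean = (0.66667 + 0.50588 + 0.68217 + 0.71856 + 0.67290 + 0.55238) / 6 = 0.6331

0.6331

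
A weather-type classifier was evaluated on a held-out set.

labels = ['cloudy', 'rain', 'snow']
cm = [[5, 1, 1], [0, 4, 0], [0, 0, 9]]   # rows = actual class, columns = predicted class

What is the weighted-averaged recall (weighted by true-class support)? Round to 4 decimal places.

0.9000

Per-class recall (TP/(TP+FN)):
  cloudy: TP=5, FN=1+1=2 → 5/7 = 0.71429
  rain: TP=4, FN=0+0=0 → 4/4 = 1.00000
  snow: TP=9, FN=0+0=0 → 9/9 = 1.00000
Weighted-recall = Σ (supportᵢ/N)·recallᵢ with N=20: (7/20)·0.71429 + (4/20)·1.00000 + (9/20)·1.00000 = 0.9000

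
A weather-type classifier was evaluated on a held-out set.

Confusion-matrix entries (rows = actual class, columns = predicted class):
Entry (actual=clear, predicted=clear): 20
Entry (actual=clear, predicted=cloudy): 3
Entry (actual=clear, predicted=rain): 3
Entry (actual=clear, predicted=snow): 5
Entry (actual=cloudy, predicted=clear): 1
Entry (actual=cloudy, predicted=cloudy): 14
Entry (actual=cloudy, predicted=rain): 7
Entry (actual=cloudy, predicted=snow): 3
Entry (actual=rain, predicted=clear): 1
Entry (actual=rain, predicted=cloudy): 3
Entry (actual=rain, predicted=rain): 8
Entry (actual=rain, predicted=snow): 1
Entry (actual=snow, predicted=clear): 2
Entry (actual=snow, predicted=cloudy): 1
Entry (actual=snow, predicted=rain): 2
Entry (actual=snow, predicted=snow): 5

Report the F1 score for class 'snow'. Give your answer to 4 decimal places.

Treat 'snow' as positive and all other classes as negative.
F1 score = 2·TP/(2·TP+FP+FN).
snow: TP=5, FP=5+3+1=9, FN=2+1+2=5 → 10/24 = 0.41667

0.4167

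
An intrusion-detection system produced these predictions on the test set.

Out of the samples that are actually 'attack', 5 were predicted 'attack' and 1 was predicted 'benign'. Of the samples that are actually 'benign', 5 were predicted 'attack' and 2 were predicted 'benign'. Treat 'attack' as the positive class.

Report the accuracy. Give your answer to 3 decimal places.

0.538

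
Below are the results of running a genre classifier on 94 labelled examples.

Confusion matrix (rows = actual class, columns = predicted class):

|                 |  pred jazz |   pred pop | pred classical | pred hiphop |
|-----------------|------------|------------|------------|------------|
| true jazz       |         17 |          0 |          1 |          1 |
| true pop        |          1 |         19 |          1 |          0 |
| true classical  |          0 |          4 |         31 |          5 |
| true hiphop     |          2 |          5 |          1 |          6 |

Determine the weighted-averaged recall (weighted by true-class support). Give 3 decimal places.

0.777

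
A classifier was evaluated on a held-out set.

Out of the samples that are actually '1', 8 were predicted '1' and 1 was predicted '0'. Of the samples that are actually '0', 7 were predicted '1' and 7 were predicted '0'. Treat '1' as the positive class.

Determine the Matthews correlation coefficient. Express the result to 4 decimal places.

0.3985

MCC = (TP·TN − FP·FN) / √((TP+FP)(TP+FN)(TN+FP)(TN+FN))
Numerator = 8·7 − 7·1 = 49
Denominator = √(15·9·14·8) = √15120 = 122.9634
MCC = 49 / 122.9634 = 0.3985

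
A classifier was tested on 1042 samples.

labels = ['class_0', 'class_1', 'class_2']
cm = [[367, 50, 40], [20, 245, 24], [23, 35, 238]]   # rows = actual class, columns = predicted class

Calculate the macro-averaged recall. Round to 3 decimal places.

0.818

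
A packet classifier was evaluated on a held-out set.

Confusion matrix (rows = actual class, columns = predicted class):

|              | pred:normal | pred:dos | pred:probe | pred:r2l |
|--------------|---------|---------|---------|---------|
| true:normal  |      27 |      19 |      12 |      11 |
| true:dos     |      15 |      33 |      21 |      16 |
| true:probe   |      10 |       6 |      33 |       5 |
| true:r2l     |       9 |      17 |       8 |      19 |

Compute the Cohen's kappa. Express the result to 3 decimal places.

0.235

Observed agreement pₒ = trace/N = 112/261 = 0.4291
Expected agreement pₑ = Σ (rowᵢ·colᵢ)/N² = (69·61 + 85·75 + 54·74 + 53·51)/261² = 0.2537
κ = (pₒ − pₑ)/(1 − pₑ) = (0.4291 − 0.2537)/(1 − 0.2537) = 0.235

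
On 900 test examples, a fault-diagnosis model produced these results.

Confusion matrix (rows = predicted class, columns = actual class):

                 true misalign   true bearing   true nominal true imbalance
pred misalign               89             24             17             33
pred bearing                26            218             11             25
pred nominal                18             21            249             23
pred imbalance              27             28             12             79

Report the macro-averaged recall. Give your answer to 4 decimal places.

0.6652

Per-class recall (TP/(TP+FN)):
  misalign: TP=89, FN=26+18+27=71 → 89/160 = 0.55625
  bearing: TP=218, FN=24+21+28=73 → 218/291 = 0.74914
  nominal: TP=249, FN=17+11+12=40 → 249/289 = 0.86159
  imbalance: TP=79, FN=33+25+23=81 → 79/160 = 0.49375
Macro-recall = mean = (0.55625 + 0.74914 + 0.86159 + 0.49375) / 4 = 0.6652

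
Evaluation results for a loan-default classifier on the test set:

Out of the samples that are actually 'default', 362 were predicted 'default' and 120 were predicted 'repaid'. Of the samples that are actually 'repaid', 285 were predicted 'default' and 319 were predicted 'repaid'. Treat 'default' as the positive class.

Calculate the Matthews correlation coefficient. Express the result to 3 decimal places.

MCC = (TP·TN − FP·FN) / √((TP+FP)(TP+FN)(TN+FP)(TN+FN))
Numerator = 362·319 − 285·120 = 81278
Denominator = √(647·482·604·439) = √82689959224 = 287558.6188
MCC = 81278 / 287558.6188 = 0.283

0.283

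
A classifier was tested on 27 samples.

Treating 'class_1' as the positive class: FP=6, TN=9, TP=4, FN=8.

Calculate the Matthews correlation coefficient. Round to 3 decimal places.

-0.069

MCC = (TP·TN − FP·FN) / √((TP+FP)(TP+FN)(TN+FP)(TN+FN))
Numerator = 4·9 − 6·8 = -12
Denominator = √(10·12·15·17) = √30600 = 174.9286
MCC = -12 / 174.9286 = -0.069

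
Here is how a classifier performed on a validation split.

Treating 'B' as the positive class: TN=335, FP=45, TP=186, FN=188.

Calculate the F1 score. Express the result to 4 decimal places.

0.6149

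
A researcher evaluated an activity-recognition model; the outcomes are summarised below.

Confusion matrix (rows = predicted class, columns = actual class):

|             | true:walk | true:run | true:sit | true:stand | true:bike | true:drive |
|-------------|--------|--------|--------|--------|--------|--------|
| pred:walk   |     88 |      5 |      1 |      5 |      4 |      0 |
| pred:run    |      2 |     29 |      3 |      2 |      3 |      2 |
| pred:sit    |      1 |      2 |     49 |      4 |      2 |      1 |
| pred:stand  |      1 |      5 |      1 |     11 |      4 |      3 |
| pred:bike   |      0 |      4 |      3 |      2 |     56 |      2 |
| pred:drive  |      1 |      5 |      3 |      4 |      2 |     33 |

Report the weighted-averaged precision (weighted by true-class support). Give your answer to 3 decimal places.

Per-class precision (TP/(TP+FP)):
  walk: TP=88, FP=5+1+5+4+0=15 → 88/103 = 0.8544
  run: TP=29, FP=2+3+2+3+2=12 → 29/41 = 0.7073
  sit: TP=49, FP=1+2+4+2+1=10 → 49/59 = 0.8305
  stand: TP=11, FP=1+5+1+4+3=14 → 11/25 = 0.4400
  bike: TP=56, FP=0+4+3+2+2=11 → 56/67 = 0.8358
  drive: TP=33, FP=1+5+3+4+2=15 → 33/48 = 0.6875
Weighted-precision = Σ (supportᵢ/N)·precisionᵢ with N=343: (93/343)·0.8544 + (50/343)·0.7073 + (60/343)·0.8305 + (28/343)·0.4400 + (71/343)·0.8358 + (41/343)·0.6875 = 0.771

0.771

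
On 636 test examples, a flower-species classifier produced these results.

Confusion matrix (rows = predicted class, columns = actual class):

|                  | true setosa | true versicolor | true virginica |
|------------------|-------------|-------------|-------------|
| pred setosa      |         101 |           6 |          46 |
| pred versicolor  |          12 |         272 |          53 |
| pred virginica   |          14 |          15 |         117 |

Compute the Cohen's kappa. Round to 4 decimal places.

Observed agreement pₒ = trace/N = 490/636 = 0.77044
Expected agreement pₑ = Σ (rowᵢ·colᵢ)/N² = (127·153 + 293·337 + 216·146)/636² = 0.37011
κ = (pₒ − pₑ)/(1 − pₑ) = (0.77044 − 0.37011)/(1 − 0.37011) = 0.6356

0.6356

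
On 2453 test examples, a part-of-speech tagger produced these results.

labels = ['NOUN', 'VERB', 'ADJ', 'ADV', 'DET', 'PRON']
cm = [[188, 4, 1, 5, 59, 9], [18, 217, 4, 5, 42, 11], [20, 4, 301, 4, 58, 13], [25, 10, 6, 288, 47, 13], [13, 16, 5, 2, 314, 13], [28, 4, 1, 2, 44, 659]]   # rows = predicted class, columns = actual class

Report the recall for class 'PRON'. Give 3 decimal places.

recall = TP/(TP+FN).
PRON: TP=659, FN=9+11+13+13+13=59 → 659/718 = 0.9178

0.918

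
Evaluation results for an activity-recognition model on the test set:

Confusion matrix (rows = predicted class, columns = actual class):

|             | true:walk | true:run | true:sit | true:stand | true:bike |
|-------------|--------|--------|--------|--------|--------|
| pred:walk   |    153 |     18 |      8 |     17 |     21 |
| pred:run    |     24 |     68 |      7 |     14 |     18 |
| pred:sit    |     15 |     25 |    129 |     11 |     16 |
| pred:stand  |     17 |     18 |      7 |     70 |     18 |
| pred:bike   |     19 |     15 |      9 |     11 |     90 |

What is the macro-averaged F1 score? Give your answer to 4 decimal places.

Per-class F1 score (2·TP/(2·TP+FP+FN)):
  walk: TP=153, FP=18+8+17+21=64, FN=24+15+17+19=75 → 306/445 = 0.68764
  run: TP=68, FP=24+7+14+18=63, FN=18+25+18+15=76 → 136/275 = 0.49455
  sit: TP=129, FP=15+25+11+16=67, FN=8+7+7+9=31 → 258/356 = 0.72472
  stand: TP=70, FP=17+18+7+18=60, FN=17+14+11+11=53 → 140/253 = 0.55336
  bike: TP=90, FP=19+15+9+11=54, FN=21+18+16+18=73 → 180/307 = 0.58632
Macro-F1 score = mean = (0.68764 + 0.49455 + 0.72472 + 0.55336 + 0.58632) / 5 = 0.6093

0.6093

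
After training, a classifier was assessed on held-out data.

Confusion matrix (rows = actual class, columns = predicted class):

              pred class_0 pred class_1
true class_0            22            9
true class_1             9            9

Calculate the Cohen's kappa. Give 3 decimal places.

Observed agreement pₒ = trace/N = 31/49 = 0.6327
Expected agreement pₑ = Σ (rowᵢ·colᵢ)/N² = (31·31 + 18·18)/49² = 0.5352
κ = (pₒ − pₑ)/(1 − pₑ) = (0.6327 − 0.5352)/(1 − 0.5352) = 0.210

0.210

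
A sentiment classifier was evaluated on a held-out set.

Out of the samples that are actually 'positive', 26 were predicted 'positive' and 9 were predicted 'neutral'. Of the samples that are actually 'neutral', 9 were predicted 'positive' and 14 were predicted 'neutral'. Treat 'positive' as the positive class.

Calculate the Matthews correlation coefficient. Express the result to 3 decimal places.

MCC = (TP·TN − FP·FN) / √((TP+FP)(TP+FN)(TN+FP)(TN+FN))
Numerator = 26·14 − 9·9 = 283
Denominator = √(35·35·23·23) = √648025 = 805.0000
MCC = 283 / 805.0000 = 0.352

0.352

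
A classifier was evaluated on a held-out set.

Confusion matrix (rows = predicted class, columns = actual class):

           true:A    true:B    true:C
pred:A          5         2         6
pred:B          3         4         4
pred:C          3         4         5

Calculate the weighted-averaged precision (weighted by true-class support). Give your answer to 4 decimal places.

Per-class precision (TP/(TP+FP)):
  A: TP=5, FP=2+6=8 → 5/13 = 0.38462
  B: TP=4, FP=3+4=7 → 4/11 = 0.36364
  C: TP=5, FP=3+4=7 → 5/12 = 0.41667
Weighted-precision = Σ (supportᵢ/N)·precisionᵢ with N=36: (11/36)·0.38462 + (10/36)·0.36364 + (15/36)·0.41667 = 0.3921

0.3921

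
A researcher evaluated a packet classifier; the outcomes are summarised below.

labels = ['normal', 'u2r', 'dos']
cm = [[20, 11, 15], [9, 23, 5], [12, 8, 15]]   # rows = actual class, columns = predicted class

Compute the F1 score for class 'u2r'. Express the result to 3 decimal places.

0.582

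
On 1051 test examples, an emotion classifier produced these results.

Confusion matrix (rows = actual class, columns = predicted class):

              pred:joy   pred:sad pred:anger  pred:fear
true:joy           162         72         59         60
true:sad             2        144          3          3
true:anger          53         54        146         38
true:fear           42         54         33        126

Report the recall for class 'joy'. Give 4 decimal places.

Treat 'joy' as positive and all other classes as negative.
recall = TP/(TP+FN).
joy: TP=162, FN=72+59+60=191 → 162/353 = 0.45892

0.4589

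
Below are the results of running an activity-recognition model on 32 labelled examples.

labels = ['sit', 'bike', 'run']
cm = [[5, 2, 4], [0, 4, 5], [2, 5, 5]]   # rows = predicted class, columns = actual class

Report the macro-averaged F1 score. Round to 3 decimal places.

0.447

Per-class F1 score (2·TP/(2·TP+FP+FN)):
  sit: TP=5, FP=2+4=6, FN=0+2=2 → 10/18 = 0.5556
  bike: TP=4, FP=0+5=5, FN=2+5=7 → 8/20 = 0.4000
  run: TP=5, FP=2+5=7, FN=4+5=9 → 10/26 = 0.3846
Macro-F1 score = mean = (0.5556 + 0.4000 + 0.3846) / 3 = 0.447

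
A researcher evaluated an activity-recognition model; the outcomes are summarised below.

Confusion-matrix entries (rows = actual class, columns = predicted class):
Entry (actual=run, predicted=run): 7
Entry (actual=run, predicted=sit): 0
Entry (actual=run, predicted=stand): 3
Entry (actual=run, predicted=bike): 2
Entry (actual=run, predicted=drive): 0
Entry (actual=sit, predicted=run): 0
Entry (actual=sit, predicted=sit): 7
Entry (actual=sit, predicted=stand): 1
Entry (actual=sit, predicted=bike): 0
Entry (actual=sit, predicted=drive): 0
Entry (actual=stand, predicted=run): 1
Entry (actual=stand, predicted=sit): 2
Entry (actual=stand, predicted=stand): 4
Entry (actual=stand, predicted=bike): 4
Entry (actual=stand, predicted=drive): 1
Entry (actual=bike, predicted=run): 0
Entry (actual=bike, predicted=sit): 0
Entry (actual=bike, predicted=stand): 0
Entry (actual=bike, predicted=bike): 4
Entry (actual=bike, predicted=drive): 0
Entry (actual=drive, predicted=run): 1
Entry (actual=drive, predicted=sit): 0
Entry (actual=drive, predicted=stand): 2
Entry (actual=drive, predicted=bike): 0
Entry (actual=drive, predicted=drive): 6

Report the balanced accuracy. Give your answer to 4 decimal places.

0.6917

Balanced accuracy = mean of per-class recall.
  run: recall = 7/12 = 0.58333
  sit: recall = 7/8 = 0.87500
  stand: recall = 4/12 = 0.33333
  bike: recall = 4/4 = 1.00000
  drive: recall = 6/9 = 0.66667
Mean = (0.58333 + 0.87500 + 0.33333 + 1.00000 + 0.66667) / 5 = 0.6917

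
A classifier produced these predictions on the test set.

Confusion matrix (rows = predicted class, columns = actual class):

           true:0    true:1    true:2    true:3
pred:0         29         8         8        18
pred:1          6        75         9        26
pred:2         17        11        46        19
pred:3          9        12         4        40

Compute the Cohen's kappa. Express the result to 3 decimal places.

0.414

Observed agreement pₒ = trace/N = 190/337 = 0.5638
Expected agreement pₑ = Σ (rowᵢ·colᵢ)/N² = (61·63 + 106·116 + 67·93 + 103·65)/337² = 0.2559
κ = (pₒ − pₑ)/(1 − pₑ) = (0.5638 − 0.2559)/(1 − 0.2559) = 0.414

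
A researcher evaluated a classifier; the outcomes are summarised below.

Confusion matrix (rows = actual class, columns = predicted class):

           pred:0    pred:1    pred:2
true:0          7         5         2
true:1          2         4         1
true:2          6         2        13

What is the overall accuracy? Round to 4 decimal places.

Accuracy = trace / total = (7+4+13=24) / 42 = 24/42 = 0.5714

0.5714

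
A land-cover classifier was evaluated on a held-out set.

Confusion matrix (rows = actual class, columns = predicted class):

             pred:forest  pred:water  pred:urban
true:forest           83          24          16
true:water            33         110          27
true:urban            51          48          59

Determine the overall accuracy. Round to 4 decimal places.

Accuracy = trace / total = (83+110+59=252) / 451 = 252/451 = 0.5588

0.5588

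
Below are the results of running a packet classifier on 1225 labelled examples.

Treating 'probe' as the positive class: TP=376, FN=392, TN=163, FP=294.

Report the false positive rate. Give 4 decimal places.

0.6433

FPR = FP/(FP+TN) = 294/(294+163) = 0.6433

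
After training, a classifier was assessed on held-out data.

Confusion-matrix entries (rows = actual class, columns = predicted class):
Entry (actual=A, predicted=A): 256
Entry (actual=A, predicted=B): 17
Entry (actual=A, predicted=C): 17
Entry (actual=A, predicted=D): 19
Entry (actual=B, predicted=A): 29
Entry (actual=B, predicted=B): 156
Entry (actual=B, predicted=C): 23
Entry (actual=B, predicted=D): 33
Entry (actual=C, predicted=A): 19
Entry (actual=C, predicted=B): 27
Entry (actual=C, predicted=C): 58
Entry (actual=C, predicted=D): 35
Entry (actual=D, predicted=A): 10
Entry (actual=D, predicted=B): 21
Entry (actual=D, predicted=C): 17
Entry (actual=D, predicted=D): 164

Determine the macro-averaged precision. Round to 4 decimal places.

0.6697

Per-class precision (TP/(TP+FP)):
  A: TP=256, FP=29+19+10=58 → 256/314 = 0.81529
  B: TP=156, FP=17+27+21=65 → 156/221 = 0.70588
  C: TP=58, FP=17+23+17=57 → 58/115 = 0.50435
  D: TP=164, FP=19+33+35=87 → 164/251 = 0.65339
Macro-precision = mean = (0.81529 + 0.70588 + 0.50435 + 0.65339) / 4 = 0.6697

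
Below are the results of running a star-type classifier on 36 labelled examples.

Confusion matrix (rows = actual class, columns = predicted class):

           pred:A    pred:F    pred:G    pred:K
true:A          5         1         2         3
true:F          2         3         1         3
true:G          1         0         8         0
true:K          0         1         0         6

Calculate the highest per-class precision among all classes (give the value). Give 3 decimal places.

0.727

Per-class precision (TP/(TP+FP)):
  A: TP=5, FP=2+1+0=3 → 5/8 = 0.6250
  F: TP=3, FP=1+0+1=2 → 3/5 = 0.6000
  G: TP=8, FP=2+1+0=3 → 8/11 = 0.7273
  K: TP=6, FP=3+3+0=6 → 6/12 = 0.5000
Highest is class 'G' with precision = 0.727.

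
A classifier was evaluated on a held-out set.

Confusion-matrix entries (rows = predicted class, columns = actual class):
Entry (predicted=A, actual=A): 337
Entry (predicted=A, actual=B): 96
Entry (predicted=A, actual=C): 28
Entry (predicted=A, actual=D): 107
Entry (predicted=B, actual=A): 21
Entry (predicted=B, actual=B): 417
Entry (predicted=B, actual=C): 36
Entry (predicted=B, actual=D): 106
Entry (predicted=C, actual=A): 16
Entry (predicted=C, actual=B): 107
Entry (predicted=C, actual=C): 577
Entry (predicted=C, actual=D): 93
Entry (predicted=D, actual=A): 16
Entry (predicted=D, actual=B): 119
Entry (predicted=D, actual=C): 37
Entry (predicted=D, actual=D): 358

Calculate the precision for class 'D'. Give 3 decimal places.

precision = TP/(TP+FP).
D: TP=358, FP=16+119+37=172 → 358/530 = 0.6755

0.675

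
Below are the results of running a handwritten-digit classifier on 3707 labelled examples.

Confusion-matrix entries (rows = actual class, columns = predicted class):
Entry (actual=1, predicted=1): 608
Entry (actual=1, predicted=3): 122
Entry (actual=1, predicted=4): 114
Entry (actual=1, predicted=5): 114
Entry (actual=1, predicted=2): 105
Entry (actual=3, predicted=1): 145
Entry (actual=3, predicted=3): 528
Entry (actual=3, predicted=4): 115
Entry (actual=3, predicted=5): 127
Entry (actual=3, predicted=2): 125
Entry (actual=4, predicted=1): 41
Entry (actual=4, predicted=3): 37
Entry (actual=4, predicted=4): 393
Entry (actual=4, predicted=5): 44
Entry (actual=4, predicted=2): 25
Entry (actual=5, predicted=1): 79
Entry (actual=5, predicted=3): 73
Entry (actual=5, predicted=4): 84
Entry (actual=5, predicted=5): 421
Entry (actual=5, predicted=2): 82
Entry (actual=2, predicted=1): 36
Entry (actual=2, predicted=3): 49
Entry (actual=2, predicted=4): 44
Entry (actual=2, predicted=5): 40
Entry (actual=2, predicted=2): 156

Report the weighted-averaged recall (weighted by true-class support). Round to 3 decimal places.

0.568

Per-class recall (TP/(TP+FN)):
  1: TP=608, FN=122+114+114+105=455 → 608/1063 = 0.5720
  3: TP=528, FN=145+115+127+125=512 → 528/1040 = 0.5077
  4: TP=393, FN=41+37+44+25=147 → 393/540 = 0.7278
  5: TP=421, FN=79+73+84+82=318 → 421/739 = 0.5697
  2: TP=156, FN=36+49+44+40=169 → 156/325 = 0.4800
Weighted-recall = Σ (supportᵢ/N)·recallᵢ with N=3707: (1063/3707)·0.5720 + (1040/3707)·0.5077 + (540/3707)·0.7278 + (739/3707)·0.5697 + (325/3707)·0.4800 = 0.568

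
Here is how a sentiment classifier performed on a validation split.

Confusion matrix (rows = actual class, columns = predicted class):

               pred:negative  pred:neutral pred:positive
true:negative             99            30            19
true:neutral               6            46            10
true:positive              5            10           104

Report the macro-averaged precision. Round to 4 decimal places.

0.7389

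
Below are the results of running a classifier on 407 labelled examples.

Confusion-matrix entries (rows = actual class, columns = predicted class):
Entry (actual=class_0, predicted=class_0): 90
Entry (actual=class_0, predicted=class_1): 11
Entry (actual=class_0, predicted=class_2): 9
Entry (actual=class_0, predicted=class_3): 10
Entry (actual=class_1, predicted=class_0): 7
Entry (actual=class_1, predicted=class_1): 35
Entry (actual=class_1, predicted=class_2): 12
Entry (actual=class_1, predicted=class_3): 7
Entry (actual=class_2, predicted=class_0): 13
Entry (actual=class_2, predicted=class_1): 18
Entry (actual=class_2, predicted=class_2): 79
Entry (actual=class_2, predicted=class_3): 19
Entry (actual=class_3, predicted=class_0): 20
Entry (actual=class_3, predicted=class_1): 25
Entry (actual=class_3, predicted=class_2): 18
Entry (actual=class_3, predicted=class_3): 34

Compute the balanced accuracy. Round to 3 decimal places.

Balanced accuracy = mean of per-class recall.
  class_0: recall = 90/120 = 0.7500
  class_1: recall = 35/61 = 0.5738
  class_2: recall = 79/129 = 0.6124
  class_3: recall = 34/97 = 0.3505
Mean = (0.7500 + 0.5738 + 0.6124 + 0.3505) / 4 = 0.572

0.572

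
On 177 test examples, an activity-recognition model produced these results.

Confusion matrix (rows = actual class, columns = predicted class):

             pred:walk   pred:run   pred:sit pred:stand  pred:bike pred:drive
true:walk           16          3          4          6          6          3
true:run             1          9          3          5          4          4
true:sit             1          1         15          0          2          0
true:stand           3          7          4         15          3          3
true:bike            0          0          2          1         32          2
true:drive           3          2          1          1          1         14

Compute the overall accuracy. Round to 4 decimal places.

0.5706

Accuracy = trace / total = (16+9+15+15+32+14=101) / 177 = 101/177 = 0.5706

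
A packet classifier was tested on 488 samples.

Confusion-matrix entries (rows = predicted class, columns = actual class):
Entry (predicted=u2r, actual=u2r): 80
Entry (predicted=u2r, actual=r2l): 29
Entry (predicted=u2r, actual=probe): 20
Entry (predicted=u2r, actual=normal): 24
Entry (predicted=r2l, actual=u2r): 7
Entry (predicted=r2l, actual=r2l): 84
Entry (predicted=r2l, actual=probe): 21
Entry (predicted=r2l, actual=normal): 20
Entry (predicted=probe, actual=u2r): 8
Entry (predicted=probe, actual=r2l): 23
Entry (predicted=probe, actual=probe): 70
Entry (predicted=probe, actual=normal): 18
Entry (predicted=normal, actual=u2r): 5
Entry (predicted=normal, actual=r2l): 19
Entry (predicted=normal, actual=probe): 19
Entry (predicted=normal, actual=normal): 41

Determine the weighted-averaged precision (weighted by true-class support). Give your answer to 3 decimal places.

Per-class precision (TP/(TP+FP)):
  u2r: TP=80, FP=29+20+24=73 → 80/153 = 0.5229
  r2l: TP=84, FP=7+21+20=48 → 84/132 = 0.6364
  probe: TP=70, FP=8+23+18=49 → 70/119 = 0.5882
  normal: TP=41, FP=5+19+19=43 → 41/84 = 0.4881
Weighted-precision = Σ (supportᵢ/N)·precisionᵢ with N=488: (100/488)·0.5229 + (155/488)·0.6364 + (130/488)·0.5882 + (103/488)·0.4881 = 0.569

0.569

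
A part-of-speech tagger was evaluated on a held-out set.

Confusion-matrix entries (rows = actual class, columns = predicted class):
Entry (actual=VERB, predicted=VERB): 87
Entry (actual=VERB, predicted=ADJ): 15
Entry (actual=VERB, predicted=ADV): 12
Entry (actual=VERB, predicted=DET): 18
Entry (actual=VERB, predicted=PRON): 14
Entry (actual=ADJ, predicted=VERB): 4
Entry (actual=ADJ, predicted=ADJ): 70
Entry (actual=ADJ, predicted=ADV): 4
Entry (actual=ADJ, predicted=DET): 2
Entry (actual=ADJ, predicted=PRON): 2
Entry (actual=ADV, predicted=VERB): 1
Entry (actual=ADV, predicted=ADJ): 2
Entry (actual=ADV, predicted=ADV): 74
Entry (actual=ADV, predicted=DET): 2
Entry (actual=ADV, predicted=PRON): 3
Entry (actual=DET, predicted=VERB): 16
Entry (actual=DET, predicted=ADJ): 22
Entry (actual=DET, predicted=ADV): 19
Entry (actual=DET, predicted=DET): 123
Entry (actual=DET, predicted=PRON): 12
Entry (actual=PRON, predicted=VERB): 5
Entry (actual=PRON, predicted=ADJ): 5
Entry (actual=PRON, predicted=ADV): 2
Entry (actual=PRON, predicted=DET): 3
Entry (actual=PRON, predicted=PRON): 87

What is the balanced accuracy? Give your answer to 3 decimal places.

0.769

Balanced accuracy = mean of per-class recall.
  VERB: recall = 87/146 = 0.5959
  ADJ: recall = 70/82 = 0.8537
  ADV: recall = 74/82 = 0.9024
  DET: recall = 123/192 = 0.6406
  PRON: recall = 87/102 = 0.8529
Mean = (0.5959 + 0.8537 + 0.9024 + 0.6406 + 0.8529) / 5 = 0.769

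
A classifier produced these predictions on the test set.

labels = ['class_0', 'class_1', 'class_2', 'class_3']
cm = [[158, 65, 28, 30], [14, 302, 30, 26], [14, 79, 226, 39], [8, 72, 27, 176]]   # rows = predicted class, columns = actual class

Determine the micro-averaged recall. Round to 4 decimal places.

0.6662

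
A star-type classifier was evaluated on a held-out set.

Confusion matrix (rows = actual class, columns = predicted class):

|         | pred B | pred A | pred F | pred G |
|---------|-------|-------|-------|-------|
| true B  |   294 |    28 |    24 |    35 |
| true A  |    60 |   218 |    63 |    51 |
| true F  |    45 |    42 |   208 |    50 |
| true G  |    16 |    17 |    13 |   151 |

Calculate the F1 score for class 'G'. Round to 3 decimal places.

0.624

One-vs-rest for 'G': TP = diagonal; FP = other classes predicted 'G'; FN = 'G' predicted as other.
F1 score = 2·TP/(2·TP+FP+FN).
G: TP=151, FP=35+51+50=136, FN=16+17+13=46 → 302/484 = 0.6240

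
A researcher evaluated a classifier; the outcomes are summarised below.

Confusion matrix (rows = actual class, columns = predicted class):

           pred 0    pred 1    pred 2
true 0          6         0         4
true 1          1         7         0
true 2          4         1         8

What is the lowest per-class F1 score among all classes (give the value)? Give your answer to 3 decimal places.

0.571

Per-class F1 score (2·TP/(2·TP+FP+FN)):
  0: TP=6, FP=1+4=5, FN=0+4=4 → 12/21 = 0.5714
  1: TP=7, FP=0+1=1, FN=1+0=1 → 14/16 = 0.8750
  2: TP=8, FP=4+0=4, FN=4+1=5 → 16/25 = 0.6400
Lowest is class '0' with F1 score = 0.571.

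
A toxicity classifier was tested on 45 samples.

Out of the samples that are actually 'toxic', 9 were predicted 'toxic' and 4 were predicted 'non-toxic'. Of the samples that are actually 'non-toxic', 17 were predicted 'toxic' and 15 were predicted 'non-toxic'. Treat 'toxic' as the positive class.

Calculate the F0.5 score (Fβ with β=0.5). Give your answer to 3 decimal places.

0.385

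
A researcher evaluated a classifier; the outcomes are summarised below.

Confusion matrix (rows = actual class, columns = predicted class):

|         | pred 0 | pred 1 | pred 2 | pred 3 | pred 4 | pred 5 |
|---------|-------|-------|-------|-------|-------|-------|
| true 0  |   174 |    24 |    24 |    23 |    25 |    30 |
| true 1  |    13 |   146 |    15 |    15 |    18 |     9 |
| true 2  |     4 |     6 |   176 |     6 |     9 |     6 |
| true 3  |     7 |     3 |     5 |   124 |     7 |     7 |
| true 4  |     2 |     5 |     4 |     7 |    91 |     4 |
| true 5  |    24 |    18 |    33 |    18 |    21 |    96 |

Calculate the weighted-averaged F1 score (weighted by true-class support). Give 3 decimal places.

0.668

Per-class F1 score (2·TP/(2·TP+FP+FN)):
  0: TP=174, FP=13+4+7+2+24=50, FN=24+24+23+25+30=126 → 348/524 = 0.6641
  1: TP=146, FP=24+6+3+5+18=56, FN=13+15+15+18+9=70 → 292/418 = 0.6986
  2: TP=176, FP=24+15+5+4+33=81, FN=4+6+6+9+6=31 → 352/464 = 0.7586
  3: TP=124, FP=23+15+6+7+18=69, FN=7+3+5+7+7=29 → 248/346 = 0.7168
  4: TP=91, FP=25+18+9+7+21=80, FN=2+5+4+7+4=22 → 182/284 = 0.6408
  5: TP=96, FP=30+9+6+7+4=56, FN=24+18+33+18+21=114 → 192/362 = 0.5304
Weighted-F1 score = Σ (supportᵢ/N)·F1 scoreᵢ with N=1199: (300/1199)·0.6641 + (216/1199)·0.6986 + (207/1199)·0.7586 + (153/1199)·0.7168 + (113/1199)·0.6408 + (210/1199)·0.5304 = 0.668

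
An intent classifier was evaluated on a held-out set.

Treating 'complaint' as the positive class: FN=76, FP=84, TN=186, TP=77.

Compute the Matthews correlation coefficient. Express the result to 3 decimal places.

0.190

MCC = (TP·TN − FP·FN) / √((TP+FP)(TP+FN)(TN+FP)(TN+FN))
Numerator = 77·186 − 84·76 = 7938
Denominator = √(161·153·270·262) = √1742538420 = 41743.7231
MCC = 7938 / 41743.7231 = 0.190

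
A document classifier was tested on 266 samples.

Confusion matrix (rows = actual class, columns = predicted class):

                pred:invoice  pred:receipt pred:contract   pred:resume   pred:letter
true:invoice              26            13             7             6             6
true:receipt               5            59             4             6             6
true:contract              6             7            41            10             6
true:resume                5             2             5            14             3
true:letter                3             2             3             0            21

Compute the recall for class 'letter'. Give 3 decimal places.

0.724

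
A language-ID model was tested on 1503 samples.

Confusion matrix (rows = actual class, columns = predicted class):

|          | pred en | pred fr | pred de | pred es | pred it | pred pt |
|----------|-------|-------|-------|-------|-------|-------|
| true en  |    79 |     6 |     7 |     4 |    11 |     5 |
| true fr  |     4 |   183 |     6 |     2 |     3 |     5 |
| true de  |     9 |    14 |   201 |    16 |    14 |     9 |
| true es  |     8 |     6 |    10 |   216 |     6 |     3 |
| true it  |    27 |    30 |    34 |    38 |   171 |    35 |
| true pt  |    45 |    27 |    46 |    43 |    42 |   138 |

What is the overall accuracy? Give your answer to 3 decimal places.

Accuracy = trace / total = (79+183+201+216+171+138=988) / 1503 = 988/1503 = 0.657

0.657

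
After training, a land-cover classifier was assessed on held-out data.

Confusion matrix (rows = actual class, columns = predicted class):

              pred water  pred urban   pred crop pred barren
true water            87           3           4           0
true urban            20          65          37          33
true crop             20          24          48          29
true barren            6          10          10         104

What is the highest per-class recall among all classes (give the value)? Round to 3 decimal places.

Per-class recall (TP/(TP+FN)):
  water: TP=87, FN=3+4+0=7 → 87/94 = 0.9255
  urban: TP=65, FN=20+37+33=90 → 65/155 = 0.4194
  crop: TP=48, FN=20+24+29=73 → 48/121 = 0.3967
  barren: TP=104, FN=6+10+10=26 → 104/130 = 0.8000
Highest is class 'water' with recall = 0.926.

0.926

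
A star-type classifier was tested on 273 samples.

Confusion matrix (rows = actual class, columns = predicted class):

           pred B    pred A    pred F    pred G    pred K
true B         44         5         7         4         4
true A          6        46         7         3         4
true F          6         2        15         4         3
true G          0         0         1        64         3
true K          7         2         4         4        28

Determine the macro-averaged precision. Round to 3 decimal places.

0.691

Per-class precision (TP/(TP+FP)):
  B: TP=44, FP=6+6+0+7=19 → 44/63 = 0.6984
  A: TP=46, FP=5+2+0+2=9 → 46/55 = 0.8364
  F: TP=15, FP=7+7+1+4=19 → 15/34 = 0.4412
  G: TP=64, FP=4+3+4+4=15 → 64/79 = 0.8101
  K: TP=28, FP=4+4+3+3=14 → 28/42 = 0.6667
Macro-precision = mean = (0.6984 + 0.8364 + 0.4412 + 0.8101 + 0.6667) / 5 = 0.691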